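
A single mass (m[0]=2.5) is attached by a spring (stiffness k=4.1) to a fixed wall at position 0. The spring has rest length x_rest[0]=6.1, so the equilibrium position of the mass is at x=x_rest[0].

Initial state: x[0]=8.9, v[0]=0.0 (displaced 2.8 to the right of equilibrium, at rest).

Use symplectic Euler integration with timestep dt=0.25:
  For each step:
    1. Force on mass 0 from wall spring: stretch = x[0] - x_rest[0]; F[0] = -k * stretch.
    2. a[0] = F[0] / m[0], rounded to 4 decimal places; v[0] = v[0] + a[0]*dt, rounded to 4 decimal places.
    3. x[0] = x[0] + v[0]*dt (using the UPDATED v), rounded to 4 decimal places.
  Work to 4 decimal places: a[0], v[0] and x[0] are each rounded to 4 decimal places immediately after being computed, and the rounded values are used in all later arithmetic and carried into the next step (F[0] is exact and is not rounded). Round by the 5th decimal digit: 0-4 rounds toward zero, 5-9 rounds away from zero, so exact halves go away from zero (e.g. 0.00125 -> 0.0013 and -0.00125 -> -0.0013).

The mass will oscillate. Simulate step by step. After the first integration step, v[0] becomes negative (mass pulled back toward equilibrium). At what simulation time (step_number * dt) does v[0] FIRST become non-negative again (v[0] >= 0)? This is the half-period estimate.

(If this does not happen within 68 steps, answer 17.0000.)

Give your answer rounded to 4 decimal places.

Step 0: x=[8.9000] v=[0.0000]
Step 1: x=[8.6130] v=[-1.1480]
Step 2: x=[8.0684] v=[-2.1783]
Step 3: x=[7.3221] v=[-2.9854]
Step 4: x=[6.4505] v=[-3.4865]
Step 5: x=[5.5430] v=[-3.6302]
Step 6: x=[4.6926] v=[-3.4018]
Step 7: x=[3.9864] v=[-2.8248]
Step 8: x=[3.4969] v=[-1.9582]
Step 9: x=[3.2742] v=[-0.8909]
Step 10: x=[3.3411] v=[0.2677]
First v>=0 after going negative at step 10, time=2.5000

Answer: 2.5000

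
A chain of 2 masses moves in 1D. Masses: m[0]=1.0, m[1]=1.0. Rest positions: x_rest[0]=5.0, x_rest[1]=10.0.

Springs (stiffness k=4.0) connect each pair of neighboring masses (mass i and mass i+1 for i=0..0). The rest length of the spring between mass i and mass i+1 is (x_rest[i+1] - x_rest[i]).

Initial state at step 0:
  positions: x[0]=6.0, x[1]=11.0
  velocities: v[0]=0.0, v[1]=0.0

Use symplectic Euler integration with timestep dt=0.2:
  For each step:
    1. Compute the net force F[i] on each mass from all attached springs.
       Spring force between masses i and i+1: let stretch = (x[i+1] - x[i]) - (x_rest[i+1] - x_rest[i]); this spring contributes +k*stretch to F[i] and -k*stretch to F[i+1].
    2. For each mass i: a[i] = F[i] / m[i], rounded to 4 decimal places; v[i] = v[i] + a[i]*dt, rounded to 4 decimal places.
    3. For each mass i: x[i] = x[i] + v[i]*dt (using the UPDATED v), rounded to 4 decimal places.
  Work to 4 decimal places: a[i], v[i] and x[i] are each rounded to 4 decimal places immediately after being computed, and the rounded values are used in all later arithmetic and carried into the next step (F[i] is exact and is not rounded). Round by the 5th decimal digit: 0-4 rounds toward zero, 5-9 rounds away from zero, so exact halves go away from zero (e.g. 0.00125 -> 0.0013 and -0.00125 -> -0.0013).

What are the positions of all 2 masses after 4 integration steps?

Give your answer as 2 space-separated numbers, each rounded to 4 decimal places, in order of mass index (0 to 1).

Step 0: x=[6.0000 11.0000] v=[0.0000 0.0000]
Step 1: x=[6.0000 11.0000] v=[0.0000 0.0000]
Step 2: x=[6.0000 11.0000] v=[0.0000 0.0000]
Step 3: x=[6.0000 11.0000] v=[0.0000 0.0000]
Step 4: x=[6.0000 11.0000] v=[0.0000 0.0000]

Answer: 6.0000 11.0000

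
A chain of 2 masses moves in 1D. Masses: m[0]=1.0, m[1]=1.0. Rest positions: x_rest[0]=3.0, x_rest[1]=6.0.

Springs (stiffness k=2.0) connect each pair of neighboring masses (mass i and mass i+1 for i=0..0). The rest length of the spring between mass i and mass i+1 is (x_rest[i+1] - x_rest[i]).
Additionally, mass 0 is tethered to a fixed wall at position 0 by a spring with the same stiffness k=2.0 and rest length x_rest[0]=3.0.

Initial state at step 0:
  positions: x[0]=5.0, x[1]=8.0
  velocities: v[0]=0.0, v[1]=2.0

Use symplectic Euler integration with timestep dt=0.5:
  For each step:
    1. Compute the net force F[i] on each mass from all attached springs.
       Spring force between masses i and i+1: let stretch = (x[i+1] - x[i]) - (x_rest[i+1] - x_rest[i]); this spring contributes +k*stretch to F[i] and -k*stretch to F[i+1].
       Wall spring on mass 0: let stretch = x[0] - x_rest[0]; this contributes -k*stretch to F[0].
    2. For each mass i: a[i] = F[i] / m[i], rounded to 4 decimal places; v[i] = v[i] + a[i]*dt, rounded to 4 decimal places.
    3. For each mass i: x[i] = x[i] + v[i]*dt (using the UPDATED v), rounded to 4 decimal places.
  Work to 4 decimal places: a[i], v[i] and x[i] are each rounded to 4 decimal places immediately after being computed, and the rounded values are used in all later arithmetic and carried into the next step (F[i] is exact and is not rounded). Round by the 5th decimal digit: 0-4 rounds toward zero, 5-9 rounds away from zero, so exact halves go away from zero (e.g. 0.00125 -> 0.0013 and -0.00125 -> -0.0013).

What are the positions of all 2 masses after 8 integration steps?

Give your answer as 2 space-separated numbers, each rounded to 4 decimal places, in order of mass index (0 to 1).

Answer: 1.1329 3.5469

Derivation:
Step 0: x=[5.0000 8.0000] v=[0.0000 2.0000]
Step 1: x=[4.0000 9.0000] v=[-2.0000 2.0000]
Step 2: x=[3.5000 9.0000] v=[-1.0000 0.0000]
Step 3: x=[4.0000 7.7500] v=[1.0000 -2.5000]
Step 4: x=[4.3750 6.1250] v=[0.7500 -3.2500]
Step 5: x=[3.4375 5.1250] v=[-1.8750 -2.0000]
Step 6: x=[1.6250 4.7813] v=[-3.6250 -0.6875]
Step 7: x=[0.5782 4.3594] v=[-2.0937 -0.8438]
Step 8: x=[1.1329 3.5469] v=[1.1093 -1.6250]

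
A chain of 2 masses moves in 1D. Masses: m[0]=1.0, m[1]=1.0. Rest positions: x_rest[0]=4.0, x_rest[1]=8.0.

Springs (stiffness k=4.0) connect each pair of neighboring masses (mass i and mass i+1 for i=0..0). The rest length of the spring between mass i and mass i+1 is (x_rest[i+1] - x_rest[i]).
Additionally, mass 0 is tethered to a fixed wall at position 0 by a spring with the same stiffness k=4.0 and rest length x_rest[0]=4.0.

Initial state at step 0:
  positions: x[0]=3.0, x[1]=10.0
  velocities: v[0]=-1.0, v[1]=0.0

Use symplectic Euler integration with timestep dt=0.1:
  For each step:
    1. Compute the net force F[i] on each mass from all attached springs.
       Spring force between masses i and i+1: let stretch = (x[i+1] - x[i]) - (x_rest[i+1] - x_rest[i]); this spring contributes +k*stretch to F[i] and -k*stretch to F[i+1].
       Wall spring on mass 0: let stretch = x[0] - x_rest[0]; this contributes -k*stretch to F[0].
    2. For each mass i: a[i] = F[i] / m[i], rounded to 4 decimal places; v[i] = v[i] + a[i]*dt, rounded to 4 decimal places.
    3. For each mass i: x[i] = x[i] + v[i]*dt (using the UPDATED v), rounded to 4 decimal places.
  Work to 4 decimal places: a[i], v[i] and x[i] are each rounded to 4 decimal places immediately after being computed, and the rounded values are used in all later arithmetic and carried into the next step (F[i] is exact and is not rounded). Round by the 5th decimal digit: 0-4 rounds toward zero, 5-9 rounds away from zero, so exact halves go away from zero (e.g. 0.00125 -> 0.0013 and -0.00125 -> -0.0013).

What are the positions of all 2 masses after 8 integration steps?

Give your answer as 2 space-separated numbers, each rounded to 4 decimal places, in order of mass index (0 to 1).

Step 0: x=[3.0000 10.0000] v=[-1.0000 0.0000]
Step 1: x=[3.0600 9.8800] v=[0.6000 -1.2000]
Step 2: x=[3.2704 9.6472] v=[2.1040 -2.3280]
Step 3: x=[3.6051 9.3193] v=[3.3466 -3.2787]
Step 4: x=[4.0241 8.9229] v=[4.1902 -3.9644]
Step 5: x=[4.4781 8.4905] v=[4.5401 -4.3239]
Step 6: x=[4.9135 8.0576] v=[4.3538 -4.3289]
Step 7: x=[5.2781 7.6590] v=[3.6460 -3.9865]
Step 8: x=[5.5268 7.3251] v=[2.4871 -3.3389]

Answer: 5.5268 7.3251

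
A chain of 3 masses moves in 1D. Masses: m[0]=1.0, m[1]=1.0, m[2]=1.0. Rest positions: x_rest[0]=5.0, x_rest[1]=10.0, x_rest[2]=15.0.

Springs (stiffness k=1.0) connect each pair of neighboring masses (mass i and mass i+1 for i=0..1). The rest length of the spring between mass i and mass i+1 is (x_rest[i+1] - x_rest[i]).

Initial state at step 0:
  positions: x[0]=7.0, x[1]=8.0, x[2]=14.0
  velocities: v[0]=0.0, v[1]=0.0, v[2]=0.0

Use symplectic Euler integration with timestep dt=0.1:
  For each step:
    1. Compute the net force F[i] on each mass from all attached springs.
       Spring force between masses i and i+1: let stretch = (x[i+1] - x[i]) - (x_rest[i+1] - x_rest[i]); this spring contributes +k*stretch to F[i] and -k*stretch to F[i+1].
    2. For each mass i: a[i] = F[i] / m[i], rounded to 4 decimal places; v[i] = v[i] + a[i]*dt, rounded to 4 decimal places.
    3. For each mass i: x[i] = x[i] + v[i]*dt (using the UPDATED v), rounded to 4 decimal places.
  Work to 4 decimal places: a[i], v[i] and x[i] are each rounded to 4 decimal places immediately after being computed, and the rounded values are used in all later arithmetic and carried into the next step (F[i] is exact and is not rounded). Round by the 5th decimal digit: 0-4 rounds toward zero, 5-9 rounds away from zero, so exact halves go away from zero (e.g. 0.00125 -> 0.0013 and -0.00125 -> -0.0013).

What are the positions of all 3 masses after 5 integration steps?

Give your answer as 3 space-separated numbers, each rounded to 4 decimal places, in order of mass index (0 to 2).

Step 0: x=[7.0000 8.0000 14.0000] v=[0.0000 0.0000 0.0000]
Step 1: x=[6.9600 8.0500 13.9900] v=[-0.4000 0.5000 -0.1000]
Step 2: x=[6.8809 8.1485 13.9706] v=[-0.7910 0.9850 -0.1940]
Step 3: x=[6.7645 8.2926 13.9430] v=[-1.1642 1.4405 -0.2762]
Step 4: x=[6.6134 8.4779 13.9089] v=[-1.5114 1.8527 -0.3412]
Step 5: x=[6.4309 8.6988 13.8705] v=[-1.8250 2.2094 -0.3843]

Answer: 6.4309 8.6988 13.8705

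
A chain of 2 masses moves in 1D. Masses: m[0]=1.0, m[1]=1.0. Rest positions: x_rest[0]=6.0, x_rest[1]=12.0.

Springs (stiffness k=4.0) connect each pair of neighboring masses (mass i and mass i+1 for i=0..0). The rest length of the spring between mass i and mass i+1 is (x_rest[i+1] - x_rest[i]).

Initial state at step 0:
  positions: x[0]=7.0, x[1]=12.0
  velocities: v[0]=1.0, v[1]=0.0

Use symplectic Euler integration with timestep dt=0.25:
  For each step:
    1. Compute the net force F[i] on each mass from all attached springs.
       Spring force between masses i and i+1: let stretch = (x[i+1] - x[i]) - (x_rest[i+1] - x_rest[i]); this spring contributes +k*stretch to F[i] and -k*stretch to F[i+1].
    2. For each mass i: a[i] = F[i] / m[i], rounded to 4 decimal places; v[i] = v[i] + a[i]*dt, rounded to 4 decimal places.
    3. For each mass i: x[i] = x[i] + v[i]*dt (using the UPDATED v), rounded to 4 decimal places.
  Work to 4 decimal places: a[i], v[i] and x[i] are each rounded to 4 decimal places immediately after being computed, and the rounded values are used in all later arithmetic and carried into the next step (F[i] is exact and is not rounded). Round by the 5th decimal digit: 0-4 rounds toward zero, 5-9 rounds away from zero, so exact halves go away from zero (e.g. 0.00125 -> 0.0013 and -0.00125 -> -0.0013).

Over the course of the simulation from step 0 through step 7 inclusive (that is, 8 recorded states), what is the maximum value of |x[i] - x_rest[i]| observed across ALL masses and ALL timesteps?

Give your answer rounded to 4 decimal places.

Step 0: x=[7.0000 12.0000] v=[1.0000 0.0000]
Step 1: x=[7.0000 12.2500] v=[0.0000 1.0000]
Step 2: x=[6.8125 12.6875] v=[-0.7500 1.7500]
Step 3: x=[6.5938 13.1563] v=[-0.8750 1.8750]
Step 4: x=[6.5157 13.4844] v=[-0.3125 1.3125]
Step 5: x=[6.6798 13.5704] v=[0.6562 0.3438]
Step 6: x=[7.0665 13.4337] v=[1.5468 -0.5468]
Step 7: x=[7.5450 13.2052] v=[1.9140 -0.9140]
Max displacement = 1.5704

Answer: 1.5704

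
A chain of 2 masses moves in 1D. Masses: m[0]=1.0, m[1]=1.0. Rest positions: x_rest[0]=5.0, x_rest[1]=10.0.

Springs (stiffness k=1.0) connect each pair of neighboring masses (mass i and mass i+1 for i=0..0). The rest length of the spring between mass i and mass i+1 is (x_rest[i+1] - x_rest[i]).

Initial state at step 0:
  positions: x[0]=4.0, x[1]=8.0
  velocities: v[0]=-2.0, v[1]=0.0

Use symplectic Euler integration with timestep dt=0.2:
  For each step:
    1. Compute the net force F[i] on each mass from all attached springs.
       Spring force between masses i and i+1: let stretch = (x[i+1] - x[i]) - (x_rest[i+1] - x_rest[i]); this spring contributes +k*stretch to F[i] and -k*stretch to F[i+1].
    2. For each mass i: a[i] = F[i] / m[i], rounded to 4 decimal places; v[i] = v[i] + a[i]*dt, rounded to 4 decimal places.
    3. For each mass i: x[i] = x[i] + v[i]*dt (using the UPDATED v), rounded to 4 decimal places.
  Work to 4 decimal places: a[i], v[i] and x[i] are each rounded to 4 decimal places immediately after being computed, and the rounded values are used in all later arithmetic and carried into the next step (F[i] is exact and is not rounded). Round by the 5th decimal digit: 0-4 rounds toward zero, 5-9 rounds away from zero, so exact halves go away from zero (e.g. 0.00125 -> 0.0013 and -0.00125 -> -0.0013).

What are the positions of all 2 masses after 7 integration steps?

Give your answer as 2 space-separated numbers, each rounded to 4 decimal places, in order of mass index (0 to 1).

Step 0: x=[4.0000 8.0000] v=[-2.0000 0.0000]
Step 1: x=[3.5600 8.0400] v=[-2.2000 0.2000]
Step 2: x=[3.0992 8.1008] v=[-2.3040 0.3040]
Step 3: x=[2.6385 8.1615] v=[-2.3037 0.3037]
Step 4: x=[2.1987 8.2013] v=[-2.1991 0.1991]
Step 5: x=[1.7990 8.2010] v=[-1.9986 -0.0014]
Step 6: x=[1.4554 8.1446] v=[-1.7182 -0.2818]
Step 7: x=[1.1793 8.0207] v=[-1.3804 -0.6196]

Answer: 1.1793 8.0207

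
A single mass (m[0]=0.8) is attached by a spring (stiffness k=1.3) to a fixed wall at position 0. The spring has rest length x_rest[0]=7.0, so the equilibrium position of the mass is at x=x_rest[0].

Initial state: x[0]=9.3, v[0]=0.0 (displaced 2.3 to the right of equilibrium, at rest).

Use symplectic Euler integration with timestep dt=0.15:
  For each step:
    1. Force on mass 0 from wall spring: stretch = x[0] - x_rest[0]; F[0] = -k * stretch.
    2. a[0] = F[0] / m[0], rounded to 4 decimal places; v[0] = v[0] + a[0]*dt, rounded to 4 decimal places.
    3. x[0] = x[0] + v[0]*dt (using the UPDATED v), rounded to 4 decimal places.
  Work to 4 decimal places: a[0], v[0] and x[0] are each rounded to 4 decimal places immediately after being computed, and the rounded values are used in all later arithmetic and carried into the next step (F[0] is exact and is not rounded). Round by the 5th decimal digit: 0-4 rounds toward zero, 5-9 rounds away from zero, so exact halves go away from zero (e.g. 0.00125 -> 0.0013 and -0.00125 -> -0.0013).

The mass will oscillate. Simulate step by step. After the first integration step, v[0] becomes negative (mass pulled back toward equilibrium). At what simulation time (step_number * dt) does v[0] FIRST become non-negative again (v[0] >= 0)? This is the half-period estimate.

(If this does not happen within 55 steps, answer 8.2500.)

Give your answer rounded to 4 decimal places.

Step 0: x=[9.3000] v=[0.0000]
Step 1: x=[9.2159] v=[-0.5606]
Step 2: x=[9.0508] v=[-1.1007]
Step 3: x=[8.8107] v=[-1.6006]
Step 4: x=[8.5044] v=[-2.0420]
Step 5: x=[8.1431] v=[-2.4087]
Step 6: x=[7.7400] v=[-2.6873]
Step 7: x=[7.3098] v=[-2.8677]
Step 8: x=[6.8683] v=[-2.9432]
Step 9: x=[6.4316] v=[-2.9111]
Step 10: x=[6.0157] v=[-2.7725]
Step 11: x=[5.6358] v=[-2.5326]
Step 12: x=[5.3058] v=[-2.2001]
Step 13: x=[5.0377] v=[-1.7871]
Step 14: x=[4.8414] v=[-1.3088]
Step 15: x=[4.7240] v=[-0.7826]
Step 16: x=[4.6898] v=[-0.2278]
Step 17: x=[4.7401] v=[0.3353]
First v>=0 after going negative at step 17, time=2.5500

Answer: 2.5500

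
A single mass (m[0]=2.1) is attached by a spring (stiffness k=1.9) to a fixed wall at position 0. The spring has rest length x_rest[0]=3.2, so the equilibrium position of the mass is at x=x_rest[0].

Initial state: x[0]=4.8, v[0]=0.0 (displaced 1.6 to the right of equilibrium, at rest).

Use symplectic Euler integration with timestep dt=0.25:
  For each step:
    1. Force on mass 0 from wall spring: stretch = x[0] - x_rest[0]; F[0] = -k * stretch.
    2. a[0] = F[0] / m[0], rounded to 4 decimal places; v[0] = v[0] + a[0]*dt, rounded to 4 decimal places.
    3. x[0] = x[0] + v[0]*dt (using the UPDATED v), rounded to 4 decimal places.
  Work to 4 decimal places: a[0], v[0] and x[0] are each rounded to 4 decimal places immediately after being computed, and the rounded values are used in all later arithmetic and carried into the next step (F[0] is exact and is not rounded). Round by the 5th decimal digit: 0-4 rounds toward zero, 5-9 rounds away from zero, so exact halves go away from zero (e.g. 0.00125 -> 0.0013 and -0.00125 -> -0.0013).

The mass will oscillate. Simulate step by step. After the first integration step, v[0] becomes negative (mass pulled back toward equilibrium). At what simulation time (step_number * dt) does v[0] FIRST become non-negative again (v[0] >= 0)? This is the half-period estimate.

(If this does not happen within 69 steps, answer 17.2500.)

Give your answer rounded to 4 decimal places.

Answer: 3.5000

Derivation:
Step 0: x=[4.8000] v=[0.0000]
Step 1: x=[4.7095] v=[-0.3619]
Step 2: x=[4.5337] v=[-0.7033]
Step 3: x=[4.2825] v=[-1.0050]
Step 4: x=[3.9700] v=[-1.2499]
Step 5: x=[3.6140] v=[-1.4241]
Step 6: x=[3.2346] v=[-1.5178]
Step 7: x=[2.8532] v=[-1.5256]
Step 8: x=[2.4914] v=[-1.4472]
Step 9: x=[2.1697] v=[-1.2869]
Step 10: x=[1.9062] v=[-1.0539]
Step 11: x=[1.7159] v=[-0.7613]
Step 12: x=[1.6095] v=[-0.4256]
Step 13: x=[1.5930] v=[-0.0659]
Step 14: x=[1.6674] v=[0.2976]
First v>=0 after going negative at step 14, time=3.5000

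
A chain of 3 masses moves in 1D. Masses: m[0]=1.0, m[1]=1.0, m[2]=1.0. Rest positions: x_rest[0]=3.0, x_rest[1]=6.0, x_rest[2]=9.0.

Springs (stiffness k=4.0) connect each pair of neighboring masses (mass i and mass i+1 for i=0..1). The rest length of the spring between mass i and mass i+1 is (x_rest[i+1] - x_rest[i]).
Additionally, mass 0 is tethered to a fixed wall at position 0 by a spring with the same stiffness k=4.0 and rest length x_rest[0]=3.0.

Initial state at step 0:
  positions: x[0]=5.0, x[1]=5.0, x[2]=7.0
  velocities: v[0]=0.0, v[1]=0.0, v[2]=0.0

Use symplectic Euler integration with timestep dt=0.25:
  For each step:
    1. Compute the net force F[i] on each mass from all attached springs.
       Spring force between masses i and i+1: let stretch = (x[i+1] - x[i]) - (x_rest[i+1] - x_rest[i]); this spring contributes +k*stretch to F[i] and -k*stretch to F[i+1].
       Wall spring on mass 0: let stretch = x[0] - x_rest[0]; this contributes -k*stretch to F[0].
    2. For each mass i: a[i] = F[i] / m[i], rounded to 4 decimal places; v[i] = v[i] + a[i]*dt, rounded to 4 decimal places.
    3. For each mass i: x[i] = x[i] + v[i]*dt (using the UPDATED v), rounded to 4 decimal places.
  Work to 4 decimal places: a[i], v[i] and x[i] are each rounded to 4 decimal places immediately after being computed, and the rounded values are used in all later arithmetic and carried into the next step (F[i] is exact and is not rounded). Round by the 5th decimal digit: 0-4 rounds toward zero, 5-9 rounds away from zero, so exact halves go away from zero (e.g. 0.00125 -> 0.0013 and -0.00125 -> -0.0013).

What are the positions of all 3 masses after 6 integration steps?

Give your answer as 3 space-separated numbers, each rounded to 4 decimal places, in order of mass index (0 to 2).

Step 0: x=[5.0000 5.0000 7.0000] v=[0.0000 0.0000 0.0000]
Step 1: x=[3.7500 5.5000 7.2500] v=[-5.0000 2.0000 1.0000]
Step 2: x=[2.0000 6.0000 7.8125] v=[-7.0000 2.0000 2.2500]
Step 3: x=[0.7500 5.9531 8.6719] v=[-5.0000 -0.1875 3.4375]
Step 4: x=[0.6133 5.2852 9.6016] v=[-0.5469 -2.6718 3.7187]
Step 5: x=[1.4912 4.5284 10.2022] v=[3.5117 -3.0273 2.4023]
Step 6: x=[2.7556 4.4307 10.1343] v=[5.0577 -0.3907 -0.2715]

Answer: 2.7556 4.4307 10.1343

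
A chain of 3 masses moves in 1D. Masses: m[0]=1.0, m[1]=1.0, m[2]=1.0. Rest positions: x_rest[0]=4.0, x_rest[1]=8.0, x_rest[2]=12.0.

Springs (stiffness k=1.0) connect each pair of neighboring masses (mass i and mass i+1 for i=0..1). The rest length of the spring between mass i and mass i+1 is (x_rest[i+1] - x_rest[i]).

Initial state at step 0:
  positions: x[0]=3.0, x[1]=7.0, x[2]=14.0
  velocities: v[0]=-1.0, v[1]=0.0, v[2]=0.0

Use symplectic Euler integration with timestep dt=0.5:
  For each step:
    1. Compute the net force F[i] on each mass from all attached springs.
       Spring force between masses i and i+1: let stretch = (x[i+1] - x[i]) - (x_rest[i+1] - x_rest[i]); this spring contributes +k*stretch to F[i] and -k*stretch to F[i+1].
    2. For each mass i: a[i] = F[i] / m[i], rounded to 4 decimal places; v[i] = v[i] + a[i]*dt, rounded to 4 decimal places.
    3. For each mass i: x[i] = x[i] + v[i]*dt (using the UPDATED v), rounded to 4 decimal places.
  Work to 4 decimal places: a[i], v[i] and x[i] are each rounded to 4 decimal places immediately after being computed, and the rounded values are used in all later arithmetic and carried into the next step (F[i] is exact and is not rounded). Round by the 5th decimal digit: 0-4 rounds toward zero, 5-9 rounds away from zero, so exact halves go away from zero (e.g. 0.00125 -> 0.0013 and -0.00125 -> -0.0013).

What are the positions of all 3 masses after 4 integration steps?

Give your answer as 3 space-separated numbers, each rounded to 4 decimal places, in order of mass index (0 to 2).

Answer: 3.5665 7.9415 10.4922

Derivation:
Step 0: x=[3.0000 7.0000 14.0000] v=[-1.0000 0.0000 0.0000]
Step 1: x=[2.5000 7.7500 13.2500] v=[-1.0000 1.5000 -1.5000]
Step 2: x=[2.3125 8.5625 12.1250] v=[-0.3750 1.6250 -2.2500]
Step 3: x=[2.6875 8.7032 11.1094] v=[0.7500 0.2813 -2.0313]
Step 4: x=[3.5665 7.9415 10.4922] v=[1.7579 -1.5235 -1.2344]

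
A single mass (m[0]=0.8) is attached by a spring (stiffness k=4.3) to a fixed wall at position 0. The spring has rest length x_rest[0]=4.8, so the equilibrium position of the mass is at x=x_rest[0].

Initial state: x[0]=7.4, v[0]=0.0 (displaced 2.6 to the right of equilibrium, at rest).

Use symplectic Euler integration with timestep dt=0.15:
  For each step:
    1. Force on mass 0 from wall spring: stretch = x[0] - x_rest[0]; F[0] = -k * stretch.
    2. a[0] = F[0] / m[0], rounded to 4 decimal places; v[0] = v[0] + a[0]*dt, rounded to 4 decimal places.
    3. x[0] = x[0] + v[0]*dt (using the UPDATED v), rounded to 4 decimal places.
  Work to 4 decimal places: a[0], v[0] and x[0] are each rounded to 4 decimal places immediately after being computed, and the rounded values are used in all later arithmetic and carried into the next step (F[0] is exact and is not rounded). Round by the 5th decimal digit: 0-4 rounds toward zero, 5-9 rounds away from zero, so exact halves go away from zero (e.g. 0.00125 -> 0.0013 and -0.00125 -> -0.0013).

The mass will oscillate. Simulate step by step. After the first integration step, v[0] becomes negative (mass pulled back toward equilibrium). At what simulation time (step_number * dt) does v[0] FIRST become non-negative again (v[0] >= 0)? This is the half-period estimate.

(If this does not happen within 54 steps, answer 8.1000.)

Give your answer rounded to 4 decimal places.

Step 0: x=[7.4000] v=[0.0000]
Step 1: x=[7.0856] v=[-2.0963]
Step 2: x=[6.4947] v=[-3.9391]
Step 3: x=[5.6989] v=[-5.3055]
Step 4: x=[4.7944] v=[-6.0302]
Step 5: x=[3.8905] v=[-6.0257]
Step 6: x=[3.0966] v=[-5.2924]
Step 7: x=[2.5088] v=[-3.9190]
Step 8: x=[2.1980] v=[-2.0717]
Step 9: x=[2.2019] v=[0.0262]
First v>=0 after going negative at step 9, time=1.3500

Answer: 1.3500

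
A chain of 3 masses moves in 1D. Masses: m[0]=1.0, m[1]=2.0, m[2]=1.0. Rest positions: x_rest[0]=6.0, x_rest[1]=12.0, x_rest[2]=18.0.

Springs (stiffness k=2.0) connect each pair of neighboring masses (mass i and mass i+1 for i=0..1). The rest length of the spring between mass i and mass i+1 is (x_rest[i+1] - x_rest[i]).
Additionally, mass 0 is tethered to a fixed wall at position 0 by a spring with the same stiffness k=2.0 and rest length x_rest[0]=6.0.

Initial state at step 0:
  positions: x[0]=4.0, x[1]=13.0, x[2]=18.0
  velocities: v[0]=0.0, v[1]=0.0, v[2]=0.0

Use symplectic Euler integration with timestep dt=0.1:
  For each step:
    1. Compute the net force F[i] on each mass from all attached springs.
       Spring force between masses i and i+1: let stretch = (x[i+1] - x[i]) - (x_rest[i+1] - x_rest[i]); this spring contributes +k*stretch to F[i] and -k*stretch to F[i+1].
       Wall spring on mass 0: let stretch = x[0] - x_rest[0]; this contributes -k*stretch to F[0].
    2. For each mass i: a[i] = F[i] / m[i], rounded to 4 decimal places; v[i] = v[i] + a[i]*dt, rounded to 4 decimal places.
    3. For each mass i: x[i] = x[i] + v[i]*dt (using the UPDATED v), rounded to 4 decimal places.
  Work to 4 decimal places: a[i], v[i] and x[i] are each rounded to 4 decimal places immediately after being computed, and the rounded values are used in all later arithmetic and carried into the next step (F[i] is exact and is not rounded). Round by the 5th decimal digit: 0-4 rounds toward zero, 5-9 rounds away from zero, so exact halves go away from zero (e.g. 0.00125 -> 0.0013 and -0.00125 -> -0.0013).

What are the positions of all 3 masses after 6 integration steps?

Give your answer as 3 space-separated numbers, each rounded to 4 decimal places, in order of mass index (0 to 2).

Step 0: x=[4.0000 13.0000 18.0000] v=[0.0000 0.0000 0.0000]
Step 1: x=[4.1000 12.9600 18.0200] v=[1.0000 -0.4000 0.2000]
Step 2: x=[4.2952 12.8820 18.0588] v=[1.9520 -0.7800 0.3880]
Step 3: x=[4.5762 12.7699 18.1141] v=[2.8103 -1.1210 0.5526]
Step 4: x=[4.9296 12.6293 18.1825] v=[3.5338 -1.4060 0.6838]
Step 5: x=[5.3384 12.4672 18.2598] v=[4.0878 -1.6207 0.7732]
Step 6: x=[5.7830 12.2918 18.3413] v=[4.4459 -1.7543 0.8147]

Answer: 5.7830 12.2918 18.3413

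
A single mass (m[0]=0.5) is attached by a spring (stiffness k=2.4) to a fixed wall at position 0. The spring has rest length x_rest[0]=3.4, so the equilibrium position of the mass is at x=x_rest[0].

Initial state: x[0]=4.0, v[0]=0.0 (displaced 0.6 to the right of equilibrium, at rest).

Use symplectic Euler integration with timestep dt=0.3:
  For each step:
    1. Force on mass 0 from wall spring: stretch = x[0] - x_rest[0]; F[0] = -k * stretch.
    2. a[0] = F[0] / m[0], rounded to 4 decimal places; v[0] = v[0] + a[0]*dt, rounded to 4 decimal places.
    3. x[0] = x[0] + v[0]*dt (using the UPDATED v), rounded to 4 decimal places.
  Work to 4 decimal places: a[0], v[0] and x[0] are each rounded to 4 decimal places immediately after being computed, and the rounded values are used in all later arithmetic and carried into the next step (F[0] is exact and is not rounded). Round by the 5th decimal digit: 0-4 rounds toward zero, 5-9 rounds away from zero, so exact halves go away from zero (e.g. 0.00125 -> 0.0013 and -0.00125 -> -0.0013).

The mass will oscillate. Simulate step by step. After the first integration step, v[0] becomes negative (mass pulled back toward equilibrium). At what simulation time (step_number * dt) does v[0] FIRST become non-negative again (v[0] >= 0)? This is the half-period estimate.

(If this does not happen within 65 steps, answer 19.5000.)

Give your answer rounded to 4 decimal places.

Answer: 1.5000

Derivation:
Step 0: x=[4.0000] v=[0.0000]
Step 1: x=[3.7408] v=[-0.8640]
Step 2: x=[3.3344] v=[-1.3547]
Step 3: x=[2.9563] v=[-1.2602]
Step 4: x=[2.7699] v=[-0.6213]
Step 5: x=[2.8557] v=[0.2861]
First v>=0 after going negative at step 5, time=1.5000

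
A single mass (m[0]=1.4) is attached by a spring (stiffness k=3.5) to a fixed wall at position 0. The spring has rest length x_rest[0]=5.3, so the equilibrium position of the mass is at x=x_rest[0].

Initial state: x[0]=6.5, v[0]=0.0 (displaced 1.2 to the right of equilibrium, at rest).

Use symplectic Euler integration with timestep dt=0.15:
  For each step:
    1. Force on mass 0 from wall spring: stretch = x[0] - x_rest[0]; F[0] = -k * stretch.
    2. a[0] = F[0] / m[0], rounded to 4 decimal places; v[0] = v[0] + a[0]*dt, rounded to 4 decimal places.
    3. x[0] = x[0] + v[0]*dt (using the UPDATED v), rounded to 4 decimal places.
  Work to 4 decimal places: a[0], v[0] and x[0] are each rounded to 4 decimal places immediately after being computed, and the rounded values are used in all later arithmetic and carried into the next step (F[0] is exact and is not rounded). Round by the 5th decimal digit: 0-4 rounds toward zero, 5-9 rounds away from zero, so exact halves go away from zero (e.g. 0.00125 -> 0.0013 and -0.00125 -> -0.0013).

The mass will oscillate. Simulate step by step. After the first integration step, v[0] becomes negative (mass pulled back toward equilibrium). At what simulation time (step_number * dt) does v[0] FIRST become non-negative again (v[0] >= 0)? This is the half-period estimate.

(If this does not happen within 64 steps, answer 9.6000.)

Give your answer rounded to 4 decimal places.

Step 0: x=[6.5000] v=[0.0000]
Step 1: x=[6.4325] v=[-0.4500]
Step 2: x=[6.3013] v=[-0.8747]
Step 3: x=[6.1138] v=[-1.2502]
Step 4: x=[5.8805] v=[-1.5554]
Step 5: x=[5.6145] v=[-1.7731]
Step 6: x=[5.3309] v=[-1.8910]
Step 7: x=[5.0455] v=[-1.9026]
Step 8: x=[4.7744] v=[-1.8072]
Step 9: x=[4.5329] v=[-1.6101]
Step 10: x=[4.3345] v=[-1.3224]
Step 11: x=[4.1905] v=[-0.9603]
Step 12: x=[4.1089] v=[-0.5442]
Step 13: x=[4.0943] v=[-0.0975]
Step 14: x=[4.1475] v=[0.3546]
First v>=0 after going negative at step 14, time=2.1000

Answer: 2.1000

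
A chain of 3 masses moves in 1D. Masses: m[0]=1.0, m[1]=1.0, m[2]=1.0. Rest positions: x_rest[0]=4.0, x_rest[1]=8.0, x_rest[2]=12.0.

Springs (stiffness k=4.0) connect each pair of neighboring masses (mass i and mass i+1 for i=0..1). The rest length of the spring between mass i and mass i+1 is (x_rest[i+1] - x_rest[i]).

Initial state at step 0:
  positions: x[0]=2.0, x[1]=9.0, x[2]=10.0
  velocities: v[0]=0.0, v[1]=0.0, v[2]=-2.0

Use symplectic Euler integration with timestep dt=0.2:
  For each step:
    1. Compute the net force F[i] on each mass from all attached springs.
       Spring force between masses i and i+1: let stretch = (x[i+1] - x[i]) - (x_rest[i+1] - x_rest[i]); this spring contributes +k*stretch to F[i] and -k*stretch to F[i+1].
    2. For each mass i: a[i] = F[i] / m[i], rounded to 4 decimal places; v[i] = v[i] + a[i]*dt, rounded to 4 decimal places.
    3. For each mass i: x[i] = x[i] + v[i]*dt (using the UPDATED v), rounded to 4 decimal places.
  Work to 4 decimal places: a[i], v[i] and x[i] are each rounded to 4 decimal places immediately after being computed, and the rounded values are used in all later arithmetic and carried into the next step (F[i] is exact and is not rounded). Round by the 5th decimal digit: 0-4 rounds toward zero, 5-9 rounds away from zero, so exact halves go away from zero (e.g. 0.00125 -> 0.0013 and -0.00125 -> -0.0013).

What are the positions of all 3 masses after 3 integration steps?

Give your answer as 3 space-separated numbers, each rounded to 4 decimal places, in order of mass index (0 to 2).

Step 0: x=[2.0000 9.0000 10.0000] v=[0.0000 0.0000 -2.0000]
Step 1: x=[2.4800 8.0400 10.0800] v=[2.4000 -4.8000 0.4000]
Step 2: x=[3.2096 6.5168 10.4736] v=[3.6480 -7.6160 1.9680]
Step 3: x=[3.8284 5.0975 10.8741] v=[3.0938 -7.0963 2.0026]

Answer: 3.8284 5.0975 10.8741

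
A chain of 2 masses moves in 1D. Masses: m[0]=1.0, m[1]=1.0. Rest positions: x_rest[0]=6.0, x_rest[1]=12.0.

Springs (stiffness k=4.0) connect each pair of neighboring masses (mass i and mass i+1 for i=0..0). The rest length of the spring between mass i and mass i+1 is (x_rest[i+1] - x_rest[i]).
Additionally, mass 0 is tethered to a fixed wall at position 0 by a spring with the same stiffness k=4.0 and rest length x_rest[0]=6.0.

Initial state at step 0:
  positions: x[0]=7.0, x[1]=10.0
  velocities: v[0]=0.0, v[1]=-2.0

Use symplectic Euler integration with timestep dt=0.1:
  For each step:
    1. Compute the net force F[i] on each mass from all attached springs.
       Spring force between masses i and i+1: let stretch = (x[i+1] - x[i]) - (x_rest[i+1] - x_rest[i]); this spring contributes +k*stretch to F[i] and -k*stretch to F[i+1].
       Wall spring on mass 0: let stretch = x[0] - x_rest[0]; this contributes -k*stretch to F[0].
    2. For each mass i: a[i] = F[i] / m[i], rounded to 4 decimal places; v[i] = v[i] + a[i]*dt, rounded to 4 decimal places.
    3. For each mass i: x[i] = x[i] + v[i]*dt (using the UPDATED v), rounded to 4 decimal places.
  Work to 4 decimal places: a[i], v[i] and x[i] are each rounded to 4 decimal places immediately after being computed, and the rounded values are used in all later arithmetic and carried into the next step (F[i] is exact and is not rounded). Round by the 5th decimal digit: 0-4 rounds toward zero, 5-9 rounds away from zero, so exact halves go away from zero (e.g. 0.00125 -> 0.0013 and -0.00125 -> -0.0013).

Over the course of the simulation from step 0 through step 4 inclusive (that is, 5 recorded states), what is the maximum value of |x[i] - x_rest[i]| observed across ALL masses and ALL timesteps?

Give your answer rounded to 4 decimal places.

Step 0: x=[7.0000 10.0000] v=[0.0000 -2.0000]
Step 1: x=[6.8400 9.9200] v=[-1.6000 -0.8000]
Step 2: x=[6.5296 9.9568] v=[-3.1040 0.3680]
Step 3: x=[6.0951 10.0965] v=[-4.3450 1.3971]
Step 4: x=[5.5769 10.3162] v=[-5.1825 2.1965]
Max displacement = 2.0800

Answer: 2.0800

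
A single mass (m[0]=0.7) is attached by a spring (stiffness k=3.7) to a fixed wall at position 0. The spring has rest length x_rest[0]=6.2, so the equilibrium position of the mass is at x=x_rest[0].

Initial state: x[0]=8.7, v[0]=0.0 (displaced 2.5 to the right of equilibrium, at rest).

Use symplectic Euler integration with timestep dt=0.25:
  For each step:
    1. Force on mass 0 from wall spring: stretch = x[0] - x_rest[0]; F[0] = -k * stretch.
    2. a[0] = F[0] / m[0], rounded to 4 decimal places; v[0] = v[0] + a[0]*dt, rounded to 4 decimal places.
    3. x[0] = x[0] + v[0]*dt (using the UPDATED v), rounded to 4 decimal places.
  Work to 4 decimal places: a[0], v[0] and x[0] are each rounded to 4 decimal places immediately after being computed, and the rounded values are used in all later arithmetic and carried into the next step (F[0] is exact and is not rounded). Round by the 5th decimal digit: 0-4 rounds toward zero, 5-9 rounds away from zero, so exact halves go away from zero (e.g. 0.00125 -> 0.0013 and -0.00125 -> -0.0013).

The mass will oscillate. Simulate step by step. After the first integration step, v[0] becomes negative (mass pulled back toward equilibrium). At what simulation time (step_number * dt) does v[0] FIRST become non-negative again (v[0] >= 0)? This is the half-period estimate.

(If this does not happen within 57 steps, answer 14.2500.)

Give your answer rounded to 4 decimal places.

Answer: 1.5000

Derivation:
Step 0: x=[8.7000] v=[0.0000]
Step 1: x=[7.8741] v=[-3.3036]
Step 2: x=[6.4952] v=[-5.5158]
Step 3: x=[5.0187] v=[-5.9059]
Step 4: x=[3.9325] v=[-4.3449]
Step 5: x=[3.5954] v=[-1.3486]
Step 6: x=[4.1187] v=[2.0932]
First v>=0 after going negative at step 6, time=1.5000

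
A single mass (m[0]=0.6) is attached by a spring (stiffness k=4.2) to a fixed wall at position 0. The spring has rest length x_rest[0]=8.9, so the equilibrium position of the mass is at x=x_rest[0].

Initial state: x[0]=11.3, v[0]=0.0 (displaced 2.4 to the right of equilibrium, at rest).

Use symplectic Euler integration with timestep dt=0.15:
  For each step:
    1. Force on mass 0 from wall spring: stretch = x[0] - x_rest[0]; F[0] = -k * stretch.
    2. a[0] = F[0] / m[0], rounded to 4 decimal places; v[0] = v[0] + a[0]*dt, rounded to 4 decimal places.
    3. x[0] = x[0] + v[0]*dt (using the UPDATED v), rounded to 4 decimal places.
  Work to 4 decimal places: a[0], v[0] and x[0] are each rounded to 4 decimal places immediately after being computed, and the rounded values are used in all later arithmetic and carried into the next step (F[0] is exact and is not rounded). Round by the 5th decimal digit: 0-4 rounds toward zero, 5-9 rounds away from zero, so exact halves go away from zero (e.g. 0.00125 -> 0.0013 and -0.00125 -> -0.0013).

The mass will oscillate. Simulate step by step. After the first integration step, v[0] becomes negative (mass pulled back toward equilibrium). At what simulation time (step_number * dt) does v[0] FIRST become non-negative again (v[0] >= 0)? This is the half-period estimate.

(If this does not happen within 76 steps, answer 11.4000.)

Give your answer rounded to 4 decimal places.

Answer: 1.2000

Derivation:
Step 0: x=[11.3000] v=[0.0000]
Step 1: x=[10.9220] v=[-2.5200]
Step 2: x=[10.2255] v=[-4.6431]
Step 3: x=[9.3203] v=[-6.0349]
Step 4: x=[8.3489] v=[-6.4762]
Step 5: x=[7.4643] v=[-5.8975]
Step 6: x=[6.8058] v=[-4.3900]
Step 7: x=[6.4771] v=[-2.1911]
Step 8: x=[6.5300] v=[0.3529]
First v>=0 after going negative at step 8, time=1.2000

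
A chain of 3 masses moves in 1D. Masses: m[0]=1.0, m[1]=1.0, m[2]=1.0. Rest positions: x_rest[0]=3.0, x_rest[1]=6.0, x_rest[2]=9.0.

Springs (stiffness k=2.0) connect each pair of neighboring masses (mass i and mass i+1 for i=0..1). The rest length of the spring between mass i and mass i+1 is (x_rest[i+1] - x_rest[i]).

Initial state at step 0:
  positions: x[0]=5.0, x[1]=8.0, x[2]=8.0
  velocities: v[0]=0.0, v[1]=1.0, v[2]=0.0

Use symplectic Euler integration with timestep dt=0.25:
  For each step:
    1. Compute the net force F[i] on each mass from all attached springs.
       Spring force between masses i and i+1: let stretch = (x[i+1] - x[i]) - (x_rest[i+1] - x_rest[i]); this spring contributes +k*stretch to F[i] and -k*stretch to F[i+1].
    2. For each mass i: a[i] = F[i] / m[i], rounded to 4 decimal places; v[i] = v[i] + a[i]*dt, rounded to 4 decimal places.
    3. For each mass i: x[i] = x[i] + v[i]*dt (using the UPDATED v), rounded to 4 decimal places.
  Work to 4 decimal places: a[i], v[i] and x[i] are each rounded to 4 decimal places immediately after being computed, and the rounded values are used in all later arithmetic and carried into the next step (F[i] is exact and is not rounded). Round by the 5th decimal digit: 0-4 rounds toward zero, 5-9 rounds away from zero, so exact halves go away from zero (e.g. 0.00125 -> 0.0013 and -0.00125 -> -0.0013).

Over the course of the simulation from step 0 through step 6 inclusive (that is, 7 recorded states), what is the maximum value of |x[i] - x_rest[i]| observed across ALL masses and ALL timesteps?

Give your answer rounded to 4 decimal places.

Step 0: x=[5.0000 8.0000 8.0000] v=[0.0000 1.0000 0.0000]
Step 1: x=[5.0000 7.8750 8.3750] v=[0.0000 -0.5000 1.5000]
Step 2: x=[4.9844 7.4531 9.0625] v=[-0.0625 -1.6875 2.7500]
Step 3: x=[4.9024 6.9238 9.9238] v=[-0.3282 -2.1172 3.4453]
Step 4: x=[4.6980 6.5168 10.7851] v=[-0.8175 -1.6279 3.4453]
Step 5: x=[4.3460 6.4160 11.4879] v=[-1.4081 -0.4032 2.8112]
Step 6: x=[3.8777 6.6905 11.9317] v=[-1.8731 1.0978 1.7753]
Max displacement = 2.9317

Answer: 2.9317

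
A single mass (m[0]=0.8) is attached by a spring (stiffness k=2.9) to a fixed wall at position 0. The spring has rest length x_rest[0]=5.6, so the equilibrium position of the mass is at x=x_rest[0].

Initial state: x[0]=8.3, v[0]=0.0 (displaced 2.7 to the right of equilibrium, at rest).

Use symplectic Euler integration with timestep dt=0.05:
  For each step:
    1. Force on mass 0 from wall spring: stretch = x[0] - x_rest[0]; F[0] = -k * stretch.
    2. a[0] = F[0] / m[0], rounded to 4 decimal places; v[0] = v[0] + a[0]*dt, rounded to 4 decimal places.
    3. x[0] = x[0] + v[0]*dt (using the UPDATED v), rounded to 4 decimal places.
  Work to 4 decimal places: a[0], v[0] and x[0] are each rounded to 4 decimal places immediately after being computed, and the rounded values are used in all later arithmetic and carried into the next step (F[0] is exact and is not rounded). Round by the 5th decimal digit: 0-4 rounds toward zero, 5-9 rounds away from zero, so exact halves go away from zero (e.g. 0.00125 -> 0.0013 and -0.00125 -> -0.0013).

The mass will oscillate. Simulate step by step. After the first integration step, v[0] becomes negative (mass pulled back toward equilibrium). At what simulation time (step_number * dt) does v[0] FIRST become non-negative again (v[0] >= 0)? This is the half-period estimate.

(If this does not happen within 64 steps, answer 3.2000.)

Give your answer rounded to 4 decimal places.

Answer: 1.6500

Derivation:
Step 0: x=[8.3000] v=[0.0000]
Step 1: x=[8.2755] v=[-0.4894]
Step 2: x=[8.2268] v=[-0.9743]
Step 3: x=[8.1543] v=[-1.4504]
Step 4: x=[8.0586] v=[-1.9134]
Step 5: x=[7.9407] v=[-2.3590]
Step 6: x=[7.8015] v=[-2.7833]
Step 7: x=[7.6424] v=[-3.1823]
Step 8: x=[7.4648] v=[-3.5525]
Step 9: x=[7.2703] v=[-3.8905]
Step 10: x=[7.0606] v=[-4.1932]
Step 11: x=[6.8377] v=[-4.4579]
Step 12: x=[6.6036] v=[-4.6822]
Step 13: x=[6.3604] v=[-4.8641]
Step 14: x=[6.1103] v=[-5.0019]
Step 15: x=[5.8556] v=[-5.0944]
Step 16: x=[5.5986] v=[-5.1407]
Step 17: x=[5.3416] v=[-5.1404]
Step 18: x=[5.0869] v=[-5.0936]
Step 19: x=[4.8369] v=[-5.0006]
Step 20: x=[4.5938] v=[-4.8623]
Step 21: x=[4.3598] v=[-4.6799]
Step 22: x=[4.1370] v=[-4.4551]
Step 23: x=[3.9275] v=[-4.1899]
Step 24: x=[3.7332] v=[-3.8868]
Step 25: x=[3.5558] v=[-3.5484]
Step 26: x=[3.3969] v=[-3.1779]
Step 27: x=[3.2580] v=[-2.7786]
Step 28: x=[3.1403] v=[-2.3541]
Step 29: x=[3.0449] v=[-1.9083]
Step 30: x=[2.9726] v=[-1.4452]
Step 31: x=[2.9242] v=[-0.9690]
Step 32: x=[2.9000] v=[-0.4840]
Step 33: x=[2.9003] v=[0.0054]
First v>=0 after going negative at step 33, time=1.6500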